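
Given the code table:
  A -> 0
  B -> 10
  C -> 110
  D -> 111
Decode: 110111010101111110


Decoding:
110 -> C
111 -> D
0 -> A
10 -> B
10 -> B
111 -> D
111 -> D
0 -> A


Result: CDABBDDA


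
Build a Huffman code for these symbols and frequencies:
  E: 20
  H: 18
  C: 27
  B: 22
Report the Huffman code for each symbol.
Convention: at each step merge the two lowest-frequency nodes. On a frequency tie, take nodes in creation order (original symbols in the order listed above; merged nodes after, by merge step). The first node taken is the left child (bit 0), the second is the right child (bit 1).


Huffman tree construction:
Step 1: Merge H(18) + E(20) = 38
Step 2: Merge B(22) + C(27) = 49
Step 3: Merge (H+E)(38) + (B+C)(49) = 87
Read each symbol's code off the tree from the root (left child = 0, right child = 1).

Codes:
  E: 01 (length 2)
  H: 00 (length 2)
  C: 11 (length 2)
  B: 10 (length 2)
Average code length: 174/87 = 2.0000 bits/symbol


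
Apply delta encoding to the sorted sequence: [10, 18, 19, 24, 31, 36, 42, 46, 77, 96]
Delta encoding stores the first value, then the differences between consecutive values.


First value: 10
Deltas:
  18 - 10 = 8
  19 - 18 = 1
  24 - 19 = 5
  31 - 24 = 7
  36 - 31 = 5
  42 - 36 = 6
  46 - 42 = 4
  77 - 46 = 31
  96 - 77 = 19


Delta encoded: [10, 8, 1, 5, 7, 5, 6, 4, 31, 19]


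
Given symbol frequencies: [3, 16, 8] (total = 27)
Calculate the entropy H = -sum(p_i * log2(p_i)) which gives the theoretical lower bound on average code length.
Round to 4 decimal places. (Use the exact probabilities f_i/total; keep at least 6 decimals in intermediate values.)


Per-symbol terms -p_i * log2(p_i) with p_i = f_i/27:
  p = 3/27 = 0.111111: log2(p) = -3.169925, -p*log2(p) = 0.352214
  p = 16/27 = 0.592593: log2(p) = -0.754888, -p*log2(p) = 0.447341
  p = 8/27 = 0.296296: log2(p) = -1.754888, -p*log2(p) = 0.519967
H = 0.352214 + 0.447341 + 0.519967 = 1.319522

H = 1.3195 bits/symbol


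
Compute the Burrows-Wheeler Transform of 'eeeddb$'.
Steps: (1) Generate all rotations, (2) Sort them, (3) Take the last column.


Rotations (sorted):
  0: $eeeddb -> last char: b
  1: b$eeedd -> last char: d
  2: db$eeed -> last char: d
  3: ddb$eee -> last char: e
  4: eddb$ee -> last char: e
  5: eeddb$e -> last char: e
  6: eeeddb$ -> last char: $


BWT = bddeee$


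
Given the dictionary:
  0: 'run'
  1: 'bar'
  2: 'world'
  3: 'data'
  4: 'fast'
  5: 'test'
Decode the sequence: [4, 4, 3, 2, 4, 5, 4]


Look up each index in the dictionary:
  4 -> 'fast'
  4 -> 'fast'
  3 -> 'data'
  2 -> 'world'
  4 -> 'fast'
  5 -> 'test'
  4 -> 'fast'

Decoded: "fast fast data world fast test fast"


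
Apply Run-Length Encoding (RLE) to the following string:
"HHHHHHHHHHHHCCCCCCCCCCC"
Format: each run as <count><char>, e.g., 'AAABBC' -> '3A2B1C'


Scanning runs left to right:
  i=0: run of 'H' x 12 -> '12H'
  i=12: run of 'C' x 11 -> '11C'

RLE = 12H11C


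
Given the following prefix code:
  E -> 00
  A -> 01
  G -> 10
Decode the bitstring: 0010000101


Decoding step by step:
Bits 00 -> E
Bits 10 -> G
Bits 00 -> E
Bits 01 -> A
Bits 01 -> A


Decoded message: EGEAA


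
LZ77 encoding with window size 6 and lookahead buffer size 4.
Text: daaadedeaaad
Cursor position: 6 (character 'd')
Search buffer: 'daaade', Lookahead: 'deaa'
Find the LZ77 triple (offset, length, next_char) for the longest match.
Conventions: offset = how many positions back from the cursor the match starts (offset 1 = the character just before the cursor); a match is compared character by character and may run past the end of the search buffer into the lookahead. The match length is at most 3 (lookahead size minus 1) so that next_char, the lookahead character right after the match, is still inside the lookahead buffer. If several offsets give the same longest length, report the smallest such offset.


Try each offset into the search buffer:
  offset=1 (pos 5, char 'e'): match length 0
  offset=2 (pos 4, char 'd'): match length 2
  offset=3 (pos 3, char 'a'): match length 0
  offset=4 (pos 2, char 'a'): match length 0
  offset=5 (pos 1, char 'a'): match length 0
  offset=6 (pos 0, char 'd'): match length 1
Longest match has length 2 at offset 2.
next_char = character at position 6 + 2 = 8 -> 'a'

Best match: offset=2, length=2 (matching 'de' starting at position 4)
LZ77 triple: (2, 2, 'a')


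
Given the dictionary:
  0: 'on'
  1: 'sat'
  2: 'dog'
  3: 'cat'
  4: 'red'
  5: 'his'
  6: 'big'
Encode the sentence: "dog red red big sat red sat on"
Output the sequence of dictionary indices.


Look up each word in the dictionary:
  'dog' -> 2
  'red' -> 4
  'red' -> 4
  'big' -> 6
  'sat' -> 1
  'red' -> 4
  'sat' -> 1
  'on' -> 0

Encoded: [2, 4, 4, 6, 1, 4, 1, 0]


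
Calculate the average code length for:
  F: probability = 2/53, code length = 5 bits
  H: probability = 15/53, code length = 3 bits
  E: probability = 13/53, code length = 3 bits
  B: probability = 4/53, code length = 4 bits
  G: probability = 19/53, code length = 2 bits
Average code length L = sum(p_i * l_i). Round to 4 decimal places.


Weighted contributions p_i * l_i:
  F: (2/53) * 5 = 10/53
  H: (15/53) * 3 = 45/53
  E: (13/53) * 3 = 39/53
  B: (4/53) * 4 = 16/53
  G: (19/53) * 2 = 38/53
Sum = (10 + 45 + 39 + 16 + 38)/53 = 148/53

L = 148/53 = 2.7925 bits/symbol


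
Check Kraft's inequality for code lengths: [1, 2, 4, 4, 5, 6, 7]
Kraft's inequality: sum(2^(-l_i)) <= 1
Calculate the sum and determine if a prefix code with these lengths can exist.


Sum = 2^(-1) + 2^(-2) + 2^(-4) + 2^(-4) + 2^(-5) + 2^(-6) + 2^(-7)
    = 0.5 + 0.25 + 0.0625 + 0.0625 + 0.03125 + 0.015625 + 0.0078125
    = 119/128 = 0.9296875
Since 0.9296875 <= 1, Kraft's inequality IS satisfied.
A prefix code with these lengths CAN exist.

Kraft sum = 0.9296875. Satisfied.


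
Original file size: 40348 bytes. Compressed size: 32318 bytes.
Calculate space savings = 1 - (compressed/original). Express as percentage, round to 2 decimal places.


ratio = compressed/original = 32318/40348 = 0.800981
savings = 1 - ratio = 1 - 0.800981 = 0.199019
as a percentage: 0.199019 * 100 = 19.9%

Space savings = 1 - 32318/40348 = 19.9%


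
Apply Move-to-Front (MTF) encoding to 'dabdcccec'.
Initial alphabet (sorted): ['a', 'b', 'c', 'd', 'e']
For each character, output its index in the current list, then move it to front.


MTF encoding:
'd': index 3 in ['a', 'b', 'c', 'd', 'e'] -> ['d', 'a', 'b', 'c', 'e']
'a': index 1 in ['d', 'a', 'b', 'c', 'e'] -> ['a', 'd', 'b', 'c', 'e']
'b': index 2 in ['a', 'd', 'b', 'c', 'e'] -> ['b', 'a', 'd', 'c', 'e']
'd': index 2 in ['b', 'a', 'd', 'c', 'e'] -> ['d', 'b', 'a', 'c', 'e']
'c': index 3 in ['d', 'b', 'a', 'c', 'e'] -> ['c', 'd', 'b', 'a', 'e']
'c': index 0 in ['c', 'd', 'b', 'a', 'e'] -> ['c', 'd', 'b', 'a', 'e']
'c': index 0 in ['c', 'd', 'b', 'a', 'e'] -> ['c', 'd', 'b', 'a', 'e']
'e': index 4 in ['c', 'd', 'b', 'a', 'e'] -> ['e', 'c', 'd', 'b', 'a']
'c': index 1 in ['e', 'c', 'd', 'b', 'a'] -> ['c', 'e', 'd', 'b', 'a']


Output: [3, 1, 2, 2, 3, 0, 0, 4, 1]


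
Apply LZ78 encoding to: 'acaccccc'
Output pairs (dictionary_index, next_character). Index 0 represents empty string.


LZ78 encoding steps:
Dictionary: {0: ''}
Step 1: w='' (idx 0), next='a' -> output (0, 'a'), add 'a' as idx 1
Step 2: w='' (idx 0), next='c' -> output (0, 'c'), add 'c' as idx 2
Step 3: w='a' (idx 1), next='c' -> output (1, 'c'), add 'ac' as idx 3
Step 4: w='c' (idx 2), next='c' -> output (2, 'c'), add 'cc' as idx 4
Step 5: w='cc' (idx 4), end of input -> output (4, '')


Encoded: [(0, 'a'), (0, 'c'), (1, 'c'), (2, 'c'), (4, '')]


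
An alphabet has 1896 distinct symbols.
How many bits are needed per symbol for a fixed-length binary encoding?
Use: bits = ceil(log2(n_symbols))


log2(1896) = 10.8887
Bracket: 2^10 = 1024 < 1896 <= 2^11 = 2048
So ceil(log2(1896)) = 11

bits = ceil(log2(1896)) = ceil(10.8887) = 11 bits


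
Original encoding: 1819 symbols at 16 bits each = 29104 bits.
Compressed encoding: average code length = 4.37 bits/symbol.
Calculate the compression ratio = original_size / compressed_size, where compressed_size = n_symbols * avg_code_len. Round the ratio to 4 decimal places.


original_size = n_symbols * orig_bits = 1819 * 16 = 29104 bits
compressed_size = n_symbols * avg_code_len = 1819 * 4.37 = 7949.03 bits
ratio = original_size / compressed_size = 29104 / 7949.03 = 3.6613

Compression ratio = 3.6613


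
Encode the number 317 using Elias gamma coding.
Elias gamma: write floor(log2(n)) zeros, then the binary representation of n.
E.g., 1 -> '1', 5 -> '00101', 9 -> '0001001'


num_bits = floor(log2(317)) + 1 = 9
leading_zeros = num_bits - 1 = 8
binary(317) = 100111101

Elias gamma(317) = '00000000' + '100111101' = 00000000100111101 (17 bits)


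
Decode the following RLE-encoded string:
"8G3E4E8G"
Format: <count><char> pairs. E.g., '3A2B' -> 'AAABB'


Expanding each <count><char> pair:
  8G -> 'GGGGGGGG'
  3E -> 'EEE'
  4E -> 'EEEE'
  8G -> 'GGGGGGGG'

Decoded = GGGGGGGGEEEEEEEGGGGGGGG


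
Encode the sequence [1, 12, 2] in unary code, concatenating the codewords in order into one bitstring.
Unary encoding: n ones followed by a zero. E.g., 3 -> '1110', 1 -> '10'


Encode each number as n ones followed by a terminating 0:
  1 -> 10 (2 bits)
  12 -> 1111111111110 (13 bits)
  2 -> 110 (3 bits)
Total length = 2 + 13 + 3 = 18 bits.

Unary([1, 12, 2]) = 101111111111110110 (18 bits)


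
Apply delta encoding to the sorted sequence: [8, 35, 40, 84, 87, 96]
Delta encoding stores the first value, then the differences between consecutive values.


First value: 8
Deltas:
  35 - 8 = 27
  40 - 35 = 5
  84 - 40 = 44
  87 - 84 = 3
  96 - 87 = 9


Delta encoded: [8, 27, 5, 44, 3, 9]


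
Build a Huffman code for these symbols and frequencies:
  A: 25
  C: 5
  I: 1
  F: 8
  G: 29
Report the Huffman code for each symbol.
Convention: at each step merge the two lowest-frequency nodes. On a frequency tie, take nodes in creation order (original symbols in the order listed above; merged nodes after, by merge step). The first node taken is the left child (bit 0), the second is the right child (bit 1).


Huffman tree construction:
Step 1: Merge I(1) + C(5) = 6
Step 2: Merge (I+C)(6) + F(8) = 14
Step 3: Merge ((I+C)+F)(14) + A(25) = 39
Step 4: Merge G(29) + (((I+C)+F)+A)(39) = 68
Read each symbol's code off the tree from the root (left child = 0, right child = 1).

Codes:
  A: 11 (length 2)
  C: 1001 (length 4)
  I: 1000 (length 4)
  F: 101 (length 3)
  G: 0 (length 1)
Average code length: 127/68 = 1.8676 bits/symbol


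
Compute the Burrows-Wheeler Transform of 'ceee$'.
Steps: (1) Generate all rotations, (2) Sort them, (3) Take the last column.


Rotations (sorted):
  0: $ceee -> last char: e
  1: ceee$ -> last char: $
  2: e$cee -> last char: e
  3: ee$ce -> last char: e
  4: eee$c -> last char: c


BWT = e$eec


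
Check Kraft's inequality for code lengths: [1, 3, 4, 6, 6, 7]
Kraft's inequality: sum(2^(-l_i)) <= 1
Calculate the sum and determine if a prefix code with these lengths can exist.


Sum = 2^(-1) + 2^(-3) + 2^(-4) + 2^(-6) + 2^(-6) + 2^(-7)
    = 0.5 + 0.125 + 0.0625 + 0.015625 + 0.015625 + 0.0078125
    = 93/128 = 0.7265625
Since 0.7265625 <= 1, Kraft's inequality IS satisfied.
A prefix code with these lengths CAN exist.

Kraft sum = 0.7265625. Satisfied.


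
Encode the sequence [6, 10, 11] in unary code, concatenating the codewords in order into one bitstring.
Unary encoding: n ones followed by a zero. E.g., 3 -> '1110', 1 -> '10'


Encode each number as n ones followed by a terminating 0:
  6 -> 1111110 (7 bits)
  10 -> 11111111110 (11 bits)
  11 -> 111111111110 (12 bits)
Total length = 7 + 11 + 12 = 30 bits.

Unary([6, 10, 11]) = 111111011111111110111111111110 (30 bits)


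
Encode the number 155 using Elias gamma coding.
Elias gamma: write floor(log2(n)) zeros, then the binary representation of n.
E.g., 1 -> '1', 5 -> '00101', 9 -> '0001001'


num_bits = floor(log2(155)) + 1 = 8
leading_zeros = num_bits - 1 = 7
binary(155) = 10011011

Elias gamma(155) = '0000000' + '10011011' = 000000010011011 (15 bits)


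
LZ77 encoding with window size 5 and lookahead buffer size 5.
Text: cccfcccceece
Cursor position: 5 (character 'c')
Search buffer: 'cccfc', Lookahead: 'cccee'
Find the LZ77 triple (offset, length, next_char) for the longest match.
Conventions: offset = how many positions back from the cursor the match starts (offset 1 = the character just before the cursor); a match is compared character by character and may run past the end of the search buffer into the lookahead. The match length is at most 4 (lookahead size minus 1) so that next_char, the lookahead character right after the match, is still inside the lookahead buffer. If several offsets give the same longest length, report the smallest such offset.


Try each offset into the search buffer:
  offset=1 (pos 4, char 'c'): match length 3
  offset=2 (pos 3, char 'f'): match length 0
  offset=3 (pos 2, char 'c'): match length 1
  offset=4 (pos 1, char 'c'): match length 2
  offset=5 (pos 0, char 'c'): match length 3
Longest match has length 3, found at offsets 1, 5; take the smallest, offset 1.
next_char = character at position 5 + 3 = 8 -> 'e'

Best match: offset=1, length=3 (matching 'ccc' starting at position 4)
LZ77 triple: (1, 3, 'e')


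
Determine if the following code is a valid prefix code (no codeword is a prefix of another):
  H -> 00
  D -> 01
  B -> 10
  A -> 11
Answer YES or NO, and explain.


Checking each pair (does one codeword prefix another?):
  H='00' vs D='01': no prefix
  H='00' vs B='10': no prefix
  H='00' vs A='11': no prefix
  D='01' vs H='00': no prefix
  D='01' vs B='10': no prefix
  D='01' vs A='11': no prefix
  B='10' vs H='00': no prefix
  B='10' vs D='01': no prefix
  B='10' vs A='11': no prefix
  A='11' vs H='00': no prefix
  A='11' vs D='01': no prefix
  A='11' vs B='10': no prefix
No violation found over all pairs.

YES -- this is a valid prefix code. No codeword is a prefix of any other codeword.


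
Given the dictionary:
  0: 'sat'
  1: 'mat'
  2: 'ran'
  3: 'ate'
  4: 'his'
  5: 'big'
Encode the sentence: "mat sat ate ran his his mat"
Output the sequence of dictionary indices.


Look up each word in the dictionary:
  'mat' -> 1
  'sat' -> 0
  'ate' -> 3
  'ran' -> 2
  'his' -> 4
  'his' -> 4
  'mat' -> 1

Encoded: [1, 0, 3, 2, 4, 4, 1]


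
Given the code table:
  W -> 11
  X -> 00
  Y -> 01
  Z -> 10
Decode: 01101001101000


Decoding:
01 -> Y
10 -> Z
10 -> Z
01 -> Y
10 -> Z
10 -> Z
00 -> X


Result: YZZYZZX


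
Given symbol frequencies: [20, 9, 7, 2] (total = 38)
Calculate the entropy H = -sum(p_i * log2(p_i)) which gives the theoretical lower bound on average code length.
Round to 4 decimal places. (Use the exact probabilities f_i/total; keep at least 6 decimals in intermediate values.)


Per-symbol terms -p_i * log2(p_i) with p_i = f_i/38:
  p = 20/38 = 0.526316: log2(p) = -0.925999, -p*log2(p) = 0.487368
  p = 9/38 = 0.236842: log2(p) = -2.078003, -p*log2(p) = 0.492158
  p = 7/38 = 0.184211: log2(p) = -2.440573, -p*log2(p) = 0.449579
  p = 2/38 = 0.052632: log2(p) = -4.247928, -p*log2(p) = 0.223575
H = 0.487368 + 0.492158 + 0.449579 + 0.223575 = 1.652680

H = 1.6527 bits/symbol


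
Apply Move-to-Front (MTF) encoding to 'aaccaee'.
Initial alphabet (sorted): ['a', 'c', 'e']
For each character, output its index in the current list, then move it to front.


MTF encoding:
'a': index 0 in ['a', 'c', 'e'] -> ['a', 'c', 'e']
'a': index 0 in ['a', 'c', 'e'] -> ['a', 'c', 'e']
'c': index 1 in ['a', 'c', 'e'] -> ['c', 'a', 'e']
'c': index 0 in ['c', 'a', 'e'] -> ['c', 'a', 'e']
'a': index 1 in ['c', 'a', 'e'] -> ['a', 'c', 'e']
'e': index 2 in ['a', 'c', 'e'] -> ['e', 'a', 'c']
'e': index 0 in ['e', 'a', 'c'] -> ['e', 'a', 'c']


Output: [0, 0, 1, 0, 1, 2, 0]


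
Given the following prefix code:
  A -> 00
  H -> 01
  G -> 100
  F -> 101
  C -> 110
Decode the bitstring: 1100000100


Decoding step by step:
Bits 110 -> C
Bits 00 -> A
Bits 00 -> A
Bits 100 -> G


Decoded message: CAAG


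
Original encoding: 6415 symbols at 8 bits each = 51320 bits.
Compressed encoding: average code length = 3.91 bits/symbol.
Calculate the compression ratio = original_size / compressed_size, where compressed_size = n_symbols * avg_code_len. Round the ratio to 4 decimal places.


original_size = n_symbols * orig_bits = 6415 * 8 = 51320 bits
compressed_size = n_symbols * avg_code_len = 6415 * 3.91 = 25082.65 bits
ratio = original_size / compressed_size = 51320 / 25082.65 = 2.046

Compression ratio = 2.046


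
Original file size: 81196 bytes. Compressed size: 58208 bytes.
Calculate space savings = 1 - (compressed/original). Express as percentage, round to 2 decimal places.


ratio = compressed/original = 58208/81196 = 0.716883
savings = 1 - ratio = 1 - 0.716883 = 0.283117
as a percentage: 0.283117 * 100 = 28.31%

Space savings = 1 - 58208/81196 = 28.31%


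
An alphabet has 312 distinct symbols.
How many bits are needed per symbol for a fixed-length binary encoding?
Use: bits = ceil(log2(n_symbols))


log2(312) = 8.2854
Bracket: 2^8 = 256 < 312 <= 2^9 = 512
So ceil(log2(312)) = 9

bits = ceil(log2(312)) = ceil(8.2854) = 9 bits


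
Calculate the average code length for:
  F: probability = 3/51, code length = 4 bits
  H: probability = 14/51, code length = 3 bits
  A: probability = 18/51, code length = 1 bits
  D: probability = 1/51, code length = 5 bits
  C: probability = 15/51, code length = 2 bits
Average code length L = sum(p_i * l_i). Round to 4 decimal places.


Weighted contributions p_i * l_i:
  F: (3/51) * 4 = 12/51
  H: (14/51) * 3 = 42/51
  A: (18/51) * 1 = 18/51
  D: (1/51) * 5 = 5/51
  C: (15/51) * 2 = 30/51
Sum = (12 + 42 + 18 + 5 + 30)/51 = 107/51

L = 107/51 = 2.0980 bits/symbol


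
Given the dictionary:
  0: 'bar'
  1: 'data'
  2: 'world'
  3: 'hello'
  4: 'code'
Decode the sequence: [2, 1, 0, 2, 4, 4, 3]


Look up each index in the dictionary:
  2 -> 'world'
  1 -> 'data'
  0 -> 'bar'
  2 -> 'world'
  4 -> 'code'
  4 -> 'code'
  3 -> 'hello'

Decoded: "world data bar world code code hello"


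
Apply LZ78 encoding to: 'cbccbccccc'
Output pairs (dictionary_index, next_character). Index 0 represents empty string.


LZ78 encoding steps:
Dictionary: {0: ''}
Step 1: w='' (idx 0), next='c' -> output (0, 'c'), add 'c' as idx 1
Step 2: w='' (idx 0), next='b' -> output (0, 'b'), add 'b' as idx 2
Step 3: w='c' (idx 1), next='c' -> output (1, 'c'), add 'cc' as idx 3
Step 4: w='b' (idx 2), next='c' -> output (2, 'c'), add 'bc' as idx 4
Step 5: w='cc' (idx 3), next='c' -> output (3, 'c'), add 'ccc' as idx 5
Step 6: w='c' (idx 1), end of input -> output (1, '')


Encoded: [(0, 'c'), (0, 'b'), (1, 'c'), (2, 'c'), (3, 'c'), (1, '')]


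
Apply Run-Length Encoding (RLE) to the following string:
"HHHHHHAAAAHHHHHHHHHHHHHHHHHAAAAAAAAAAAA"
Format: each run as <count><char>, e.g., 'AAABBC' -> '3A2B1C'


Scanning runs left to right:
  i=0: run of 'H' x 6 -> '6H'
  i=6: run of 'A' x 4 -> '4A'
  i=10: run of 'H' x 17 -> '17H'
  i=27: run of 'A' x 12 -> '12A'

RLE = 6H4A17H12A


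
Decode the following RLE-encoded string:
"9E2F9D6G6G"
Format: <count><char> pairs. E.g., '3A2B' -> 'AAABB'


Expanding each <count><char> pair:
  9E -> 'EEEEEEEEE'
  2F -> 'FF'
  9D -> 'DDDDDDDDD'
  6G -> 'GGGGGG'
  6G -> 'GGGGGG'

Decoded = EEEEEEEEEFFDDDDDDDDDGGGGGGGGGGGG


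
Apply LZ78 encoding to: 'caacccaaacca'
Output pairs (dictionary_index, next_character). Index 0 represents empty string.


LZ78 encoding steps:
Dictionary: {0: ''}
Step 1: w='' (idx 0), next='c' -> output (0, 'c'), add 'c' as idx 1
Step 2: w='' (idx 0), next='a' -> output (0, 'a'), add 'a' as idx 2
Step 3: w='a' (idx 2), next='c' -> output (2, 'c'), add 'ac' as idx 3
Step 4: w='c' (idx 1), next='c' -> output (1, 'c'), add 'cc' as idx 4
Step 5: w='a' (idx 2), next='a' -> output (2, 'a'), add 'aa' as idx 5
Step 6: w='ac' (idx 3), next='c' -> output (3, 'c'), add 'acc' as idx 6
Step 7: w='a' (idx 2), end of input -> output (2, '')


Encoded: [(0, 'c'), (0, 'a'), (2, 'c'), (1, 'c'), (2, 'a'), (3, 'c'), (2, '')]


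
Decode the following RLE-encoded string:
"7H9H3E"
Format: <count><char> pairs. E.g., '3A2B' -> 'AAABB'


Expanding each <count><char> pair:
  7H -> 'HHHHHHH'
  9H -> 'HHHHHHHHH'
  3E -> 'EEE'

Decoded = HHHHHHHHHHHHHHHHEEE


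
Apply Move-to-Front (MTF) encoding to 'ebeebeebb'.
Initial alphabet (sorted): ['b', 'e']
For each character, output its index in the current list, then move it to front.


MTF encoding:
'e': index 1 in ['b', 'e'] -> ['e', 'b']
'b': index 1 in ['e', 'b'] -> ['b', 'e']
'e': index 1 in ['b', 'e'] -> ['e', 'b']
'e': index 0 in ['e', 'b'] -> ['e', 'b']
'b': index 1 in ['e', 'b'] -> ['b', 'e']
'e': index 1 in ['b', 'e'] -> ['e', 'b']
'e': index 0 in ['e', 'b'] -> ['e', 'b']
'b': index 1 in ['e', 'b'] -> ['b', 'e']
'b': index 0 in ['b', 'e'] -> ['b', 'e']


Output: [1, 1, 1, 0, 1, 1, 0, 1, 0]


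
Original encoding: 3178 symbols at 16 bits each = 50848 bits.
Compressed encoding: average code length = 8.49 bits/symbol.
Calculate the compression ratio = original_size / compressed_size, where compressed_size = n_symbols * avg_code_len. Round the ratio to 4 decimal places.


original_size = n_symbols * orig_bits = 3178 * 16 = 50848 bits
compressed_size = n_symbols * avg_code_len = 3178 * 8.49 = 26981.22 bits
ratio = original_size / compressed_size = 50848 / 26981.22 = 1.8846

Compression ratio = 1.8846


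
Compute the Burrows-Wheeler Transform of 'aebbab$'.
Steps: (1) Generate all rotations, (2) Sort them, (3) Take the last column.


Rotations (sorted):
  0: $aebbab -> last char: b
  1: ab$aebb -> last char: b
  2: aebbab$ -> last char: $
  3: b$aebba -> last char: a
  4: bab$aeb -> last char: b
  5: bbab$ae -> last char: e
  6: ebbab$a -> last char: a


BWT = bb$abea


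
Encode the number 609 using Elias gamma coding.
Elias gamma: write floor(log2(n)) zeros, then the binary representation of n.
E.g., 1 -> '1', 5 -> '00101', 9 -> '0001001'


num_bits = floor(log2(609)) + 1 = 10
leading_zeros = num_bits - 1 = 9
binary(609) = 1001100001

Elias gamma(609) = '000000000' + '1001100001' = 0000000001001100001 (19 bits)


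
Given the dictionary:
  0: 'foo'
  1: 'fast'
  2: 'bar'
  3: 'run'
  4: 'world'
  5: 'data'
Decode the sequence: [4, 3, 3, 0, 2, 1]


Look up each index in the dictionary:
  4 -> 'world'
  3 -> 'run'
  3 -> 'run'
  0 -> 'foo'
  2 -> 'bar'
  1 -> 'fast'

Decoded: "world run run foo bar fast"


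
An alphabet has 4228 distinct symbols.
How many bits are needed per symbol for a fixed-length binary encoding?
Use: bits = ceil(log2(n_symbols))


log2(4228) = 12.0458
Bracket: 2^12 = 4096 < 4228 <= 2^13 = 8192
So ceil(log2(4228)) = 13

bits = ceil(log2(4228)) = ceil(12.0458) = 13 bits


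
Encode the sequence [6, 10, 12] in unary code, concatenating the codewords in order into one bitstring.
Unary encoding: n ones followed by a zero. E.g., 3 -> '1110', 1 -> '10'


Encode each number as n ones followed by a terminating 0:
  6 -> 1111110 (7 bits)
  10 -> 11111111110 (11 bits)
  12 -> 1111111111110 (13 bits)
Total length = 7 + 11 + 13 = 31 bits.

Unary([6, 10, 12]) = 1111110111111111101111111111110 (31 bits)


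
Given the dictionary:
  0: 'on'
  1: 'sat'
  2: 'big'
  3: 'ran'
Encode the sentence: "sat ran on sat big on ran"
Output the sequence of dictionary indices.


Look up each word in the dictionary:
  'sat' -> 1
  'ran' -> 3
  'on' -> 0
  'sat' -> 1
  'big' -> 2
  'on' -> 0
  'ran' -> 3

Encoded: [1, 3, 0, 1, 2, 0, 3]


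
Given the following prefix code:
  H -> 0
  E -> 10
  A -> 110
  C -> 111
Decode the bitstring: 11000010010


Decoding step by step:
Bits 110 -> A
Bits 0 -> H
Bits 0 -> H
Bits 0 -> H
Bits 10 -> E
Bits 0 -> H
Bits 10 -> E


Decoded message: AHHHEHE


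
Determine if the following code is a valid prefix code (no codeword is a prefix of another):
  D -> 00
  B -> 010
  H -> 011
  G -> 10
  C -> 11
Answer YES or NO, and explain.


Checking each pair (does one codeword prefix another?):
  D='00' vs B='010': no prefix
  D='00' vs H='011': no prefix
  D='00' vs G='10': no prefix
  D='00' vs C='11': no prefix
  B='010' vs D='00': no prefix
  B='010' vs H='011': no prefix
  B='010' vs G='10': no prefix
  B='010' vs C='11': no prefix
  H='011' vs D='00': no prefix
  H='011' vs B='010': no prefix
  H='011' vs G='10': no prefix
  H='011' vs C='11': no prefix
  G='10' vs D='00': no prefix
  G='10' vs B='010': no prefix
  G='10' vs H='011': no prefix
  G='10' vs C='11': no prefix
  C='11' vs D='00': no prefix
  C='11' vs B='010': no prefix
  C='11' vs H='011': no prefix
  C='11' vs G='10': no prefix
No violation found over all pairs.

YES -- this is a valid prefix code. No codeword is a prefix of any other codeword.


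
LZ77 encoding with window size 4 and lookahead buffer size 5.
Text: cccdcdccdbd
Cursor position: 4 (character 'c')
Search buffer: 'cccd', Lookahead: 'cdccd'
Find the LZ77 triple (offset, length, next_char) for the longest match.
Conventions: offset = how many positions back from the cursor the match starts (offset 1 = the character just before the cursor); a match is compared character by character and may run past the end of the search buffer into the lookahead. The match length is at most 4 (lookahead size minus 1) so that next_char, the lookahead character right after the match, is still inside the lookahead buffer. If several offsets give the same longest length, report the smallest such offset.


Try each offset into the search buffer:
  offset=1 (pos 3, char 'd'): match length 0
  offset=2 (pos 2, char 'c'): match length 3
  offset=3 (pos 1, char 'c'): match length 1
  offset=4 (pos 0, char 'c'): match length 1
Longest match has length 3 at offset 2.
next_char = character at position 4 + 3 = 7 -> 'c'

Best match: offset=2, length=3 (matching 'cdc' starting at position 2)
LZ77 triple: (2, 3, 'c')


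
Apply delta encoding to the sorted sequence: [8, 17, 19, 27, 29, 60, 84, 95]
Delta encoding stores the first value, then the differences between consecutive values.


First value: 8
Deltas:
  17 - 8 = 9
  19 - 17 = 2
  27 - 19 = 8
  29 - 27 = 2
  60 - 29 = 31
  84 - 60 = 24
  95 - 84 = 11


Delta encoded: [8, 9, 2, 8, 2, 31, 24, 11]


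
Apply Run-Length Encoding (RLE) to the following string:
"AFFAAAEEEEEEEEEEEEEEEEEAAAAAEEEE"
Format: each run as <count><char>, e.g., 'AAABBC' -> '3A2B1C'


Scanning runs left to right:
  i=0: run of 'A' x 1 -> '1A'
  i=1: run of 'F' x 2 -> '2F'
  i=3: run of 'A' x 3 -> '3A'
  i=6: run of 'E' x 17 -> '17E'
  i=23: run of 'A' x 5 -> '5A'
  i=28: run of 'E' x 4 -> '4E'

RLE = 1A2F3A17E5A4E


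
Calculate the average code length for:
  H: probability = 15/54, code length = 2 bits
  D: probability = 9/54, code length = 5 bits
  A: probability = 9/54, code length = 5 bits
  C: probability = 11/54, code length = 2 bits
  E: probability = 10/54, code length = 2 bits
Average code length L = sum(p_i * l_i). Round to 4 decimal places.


Weighted contributions p_i * l_i:
  H: (15/54) * 2 = 30/54
  D: (9/54) * 5 = 45/54
  A: (9/54) * 5 = 45/54
  C: (11/54) * 2 = 22/54
  E: (10/54) * 2 = 20/54
Sum = (30 + 45 + 45 + 22 + 20)/54 = 162/54

L = 162/54 = 3.0000 bits/symbol


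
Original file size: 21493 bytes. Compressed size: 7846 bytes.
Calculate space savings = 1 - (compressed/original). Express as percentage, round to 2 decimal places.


ratio = compressed/original = 7846/21493 = 0.365049
savings = 1 - ratio = 1 - 0.365049 = 0.634951
as a percentage: 0.634951 * 100 = 63.5%

Space savings = 1 - 7846/21493 = 63.5%


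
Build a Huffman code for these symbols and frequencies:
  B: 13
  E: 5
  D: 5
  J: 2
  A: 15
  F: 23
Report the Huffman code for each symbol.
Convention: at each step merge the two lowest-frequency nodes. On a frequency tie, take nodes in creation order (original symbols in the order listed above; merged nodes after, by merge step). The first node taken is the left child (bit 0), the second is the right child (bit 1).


Huffman tree construction:
Step 1: Merge J(2) + E(5) = 7
Step 2: Merge D(5) + (J+E)(7) = 12
Step 3: Merge (D+(J+E))(12) + B(13) = 25
Step 4: Merge A(15) + F(23) = 38
Step 5: Merge ((D+(J+E))+B)(25) + (A+F)(38) = 63
Read each symbol's code off the tree from the root (left child = 0, right child = 1).

Codes:
  B: 01 (length 2)
  E: 0011 (length 4)
  D: 000 (length 3)
  J: 0010 (length 4)
  A: 10 (length 2)
  F: 11 (length 2)
Average code length: 145/63 = 2.3016 bits/symbol


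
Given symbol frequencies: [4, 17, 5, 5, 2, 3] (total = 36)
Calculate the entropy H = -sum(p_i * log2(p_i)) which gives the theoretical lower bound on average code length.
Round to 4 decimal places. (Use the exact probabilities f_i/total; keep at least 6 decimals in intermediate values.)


Per-symbol terms -p_i * log2(p_i) with p_i = f_i/36:
  p = 4/36 = 0.111111: log2(p) = -3.169925, -p*log2(p) = 0.352214
  p = 17/36 = 0.472222: log2(p) = -1.082462, -p*log2(p) = 0.511163
  p = 5/36 = 0.138889: log2(p) = -2.847997, -p*log2(p) = 0.395555
  p = 5/36 = 0.138889: log2(p) = -2.847997, -p*log2(p) = 0.395555
  p = 2/36 = 0.055556: log2(p) = -4.169925, -p*log2(p) = 0.231663
  p = 3/36 = 0.083333: log2(p) = -3.584963, -p*log2(p) = 0.298747
H = 0.352214 + 0.511163 + 0.395555 + 0.395555 + 0.231663 + 0.298747 = 2.184897

H = 2.1849 bits/symbol


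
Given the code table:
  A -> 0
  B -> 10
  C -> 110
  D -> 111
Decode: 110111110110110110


Decoding:
110 -> C
111 -> D
110 -> C
110 -> C
110 -> C
110 -> C


Result: CDCCCC


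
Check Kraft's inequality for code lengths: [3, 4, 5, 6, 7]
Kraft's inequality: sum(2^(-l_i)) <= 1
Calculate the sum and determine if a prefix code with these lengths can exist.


Sum = 2^(-3) + 2^(-4) + 2^(-5) + 2^(-6) + 2^(-7)
    = 0.125 + 0.0625 + 0.03125 + 0.015625 + 0.0078125
    = 31/128 = 0.2421875
Since 0.2421875 <= 1, Kraft's inequality IS satisfied.
A prefix code with these lengths CAN exist.

Kraft sum = 0.2421875. Satisfied.


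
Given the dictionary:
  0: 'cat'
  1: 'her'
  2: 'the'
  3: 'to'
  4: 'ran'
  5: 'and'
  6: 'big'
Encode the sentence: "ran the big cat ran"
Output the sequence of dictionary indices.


Look up each word in the dictionary:
  'ran' -> 4
  'the' -> 2
  'big' -> 6
  'cat' -> 0
  'ran' -> 4

Encoded: [4, 2, 6, 0, 4]


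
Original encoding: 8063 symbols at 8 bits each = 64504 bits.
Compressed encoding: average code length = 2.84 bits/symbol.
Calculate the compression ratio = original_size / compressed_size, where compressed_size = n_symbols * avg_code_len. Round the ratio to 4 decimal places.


original_size = n_symbols * orig_bits = 8063 * 8 = 64504 bits
compressed_size = n_symbols * avg_code_len = 8063 * 2.84 = 22898.92 bits
ratio = original_size / compressed_size = 64504 / 22898.92 = 2.8169

Compression ratio = 2.8169


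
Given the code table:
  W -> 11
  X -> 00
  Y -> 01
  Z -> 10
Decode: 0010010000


Decoding:
00 -> X
10 -> Z
01 -> Y
00 -> X
00 -> X


Result: XZYXX


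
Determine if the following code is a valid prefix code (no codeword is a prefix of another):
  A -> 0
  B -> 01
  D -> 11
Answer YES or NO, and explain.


Checking each pair (does one codeword prefix another?):
  A='0' vs B='01': prefix -- VIOLATION

NO -- this is NOT a valid prefix code. A (0) is a prefix of B (01).


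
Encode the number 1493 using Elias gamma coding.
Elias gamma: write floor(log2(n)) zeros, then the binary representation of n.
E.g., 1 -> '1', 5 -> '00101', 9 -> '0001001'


num_bits = floor(log2(1493)) + 1 = 11
leading_zeros = num_bits - 1 = 10
binary(1493) = 10111010101

Elias gamma(1493) = '0000000000' + '10111010101' = 000000000010111010101 (21 bits)


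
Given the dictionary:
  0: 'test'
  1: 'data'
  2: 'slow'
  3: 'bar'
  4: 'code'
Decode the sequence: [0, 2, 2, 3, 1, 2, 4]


Look up each index in the dictionary:
  0 -> 'test'
  2 -> 'slow'
  2 -> 'slow'
  3 -> 'bar'
  1 -> 'data'
  2 -> 'slow'
  4 -> 'code'

Decoded: "test slow slow bar data slow code"


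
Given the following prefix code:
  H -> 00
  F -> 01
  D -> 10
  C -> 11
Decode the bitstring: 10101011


Decoding step by step:
Bits 10 -> D
Bits 10 -> D
Bits 10 -> D
Bits 11 -> C


Decoded message: DDDC


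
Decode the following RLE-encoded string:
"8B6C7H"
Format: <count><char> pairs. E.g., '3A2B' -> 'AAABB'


Expanding each <count><char> pair:
  8B -> 'BBBBBBBB'
  6C -> 'CCCCCC'
  7H -> 'HHHHHHH'

Decoded = BBBBBBBBCCCCCCHHHHHHH


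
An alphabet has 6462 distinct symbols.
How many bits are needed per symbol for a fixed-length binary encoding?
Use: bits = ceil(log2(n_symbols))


log2(6462) = 12.6578
Bracket: 2^12 = 4096 < 6462 <= 2^13 = 8192
So ceil(log2(6462)) = 13

bits = ceil(log2(6462)) = ceil(12.6578) = 13 bits


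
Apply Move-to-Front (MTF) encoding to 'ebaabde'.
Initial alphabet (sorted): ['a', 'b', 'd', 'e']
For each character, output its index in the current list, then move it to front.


MTF encoding:
'e': index 3 in ['a', 'b', 'd', 'e'] -> ['e', 'a', 'b', 'd']
'b': index 2 in ['e', 'a', 'b', 'd'] -> ['b', 'e', 'a', 'd']
'a': index 2 in ['b', 'e', 'a', 'd'] -> ['a', 'b', 'e', 'd']
'a': index 0 in ['a', 'b', 'e', 'd'] -> ['a', 'b', 'e', 'd']
'b': index 1 in ['a', 'b', 'e', 'd'] -> ['b', 'a', 'e', 'd']
'd': index 3 in ['b', 'a', 'e', 'd'] -> ['d', 'b', 'a', 'e']
'e': index 3 in ['d', 'b', 'a', 'e'] -> ['e', 'd', 'b', 'a']


Output: [3, 2, 2, 0, 1, 3, 3]


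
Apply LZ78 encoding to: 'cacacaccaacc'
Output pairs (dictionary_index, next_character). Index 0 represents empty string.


LZ78 encoding steps:
Dictionary: {0: ''}
Step 1: w='' (idx 0), next='c' -> output (0, 'c'), add 'c' as idx 1
Step 2: w='' (idx 0), next='a' -> output (0, 'a'), add 'a' as idx 2
Step 3: w='c' (idx 1), next='a' -> output (1, 'a'), add 'ca' as idx 3
Step 4: w='ca' (idx 3), next='c' -> output (3, 'c'), add 'cac' as idx 4
Step 5: w='ca' (idx 3), next='a' -> output (3, 'a'), add 'caa' as idx 5
Step 6: w='c' (idx 1), next='c' -> output (1, 'c'), add 'cc' as idx 6


Encoded: [(0, 'c'), (0, 'a'), (1, 'a'), (3, 'c'), (3, 'a'), (1, 'c')]


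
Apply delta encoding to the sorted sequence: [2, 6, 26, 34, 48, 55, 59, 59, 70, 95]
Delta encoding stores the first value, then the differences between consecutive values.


First value: 2
Deltas:
  6 - 2 = 4
  26 - 6 = 20
  34 - 26 = 8
  48 - 34 = 14
  55 - 48 = 7
  59 - 55 = 4
  59 - 59 = 0
  70 - 59 = 11
  95 - 70 = 25


Delta encoded: [2, 4, 20, 8, 14, 7, 4, 0, 11, 25]


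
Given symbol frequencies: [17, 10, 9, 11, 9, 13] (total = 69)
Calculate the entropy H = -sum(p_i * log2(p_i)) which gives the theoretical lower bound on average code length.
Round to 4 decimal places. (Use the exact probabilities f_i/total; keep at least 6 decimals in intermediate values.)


Per-symbol terms -p_i * log2(p_i) with p_i = f_i/69:
  p = 17/69 = 0.246377: log2(p) = -2.021062, -p*log2(p) = 0.497943
  p = 10/69 = 0.144928: log2(p) = -2.786596, -p*log2(p) = 0.403855
  p = 9/69 = 0.130435: log2(p) = -2.938599, -p*log2(p) = 0.383296
  p = 11/69 = 0.159420: log2(p) = -2.649093, -p*log2(p) = 0.422319
  p = 9/69 = 0.130435: log2(p) = -2.938599, -p*log2(p) = 0.383296
  p = 13/69 = 0.188406: log2(p) = -2.408085, -p*log2(p) = 0.453697
H = 0.497943 + 0.403855 + 0.383296 + 0.422319 + 0.383296 + 0.453697 = 2.544406

H = 2.5444 bits/symbol


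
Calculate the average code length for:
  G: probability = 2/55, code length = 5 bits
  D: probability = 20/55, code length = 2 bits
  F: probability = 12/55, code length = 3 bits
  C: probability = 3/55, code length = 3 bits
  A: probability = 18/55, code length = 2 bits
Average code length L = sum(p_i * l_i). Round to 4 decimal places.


Weighted contributions p_i * l_i:
  G: (2/55) * 5 = 10/55
  D: (20/55) * 2 = 40/55
  F: (12/55) * 3 = 36/55
  C: (3/55) * 3 = 9/55
  A: (18/55) * 2 = 36/55
Sum = (10 + 40 + 36 + 9 + 36)/55 = 131/55

L = 131/55 = 2.3818 bits/symbol


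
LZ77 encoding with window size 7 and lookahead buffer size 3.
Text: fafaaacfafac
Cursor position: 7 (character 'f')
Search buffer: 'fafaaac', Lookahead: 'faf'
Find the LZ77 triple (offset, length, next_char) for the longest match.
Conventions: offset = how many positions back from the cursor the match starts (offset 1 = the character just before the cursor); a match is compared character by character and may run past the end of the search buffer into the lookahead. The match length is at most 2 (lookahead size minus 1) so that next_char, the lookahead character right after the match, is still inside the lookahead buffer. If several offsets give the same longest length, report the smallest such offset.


Try each offset into the search buffer:
  offset=1 (pos 6, char 'c'): match length 0
  offset=2 (pos 5, char 'a'): match length 0
  offset=3 (pos 4, char 'a'): match length 0
  offset=4 (pos 3, char 'a'): match length 0
  offset=5 (pos 2, char 'f'): match length 2
  offset=6 (pos 1, char 'a'): match length 0
  offset=7 (pos 0, char 'f'): match length 2
Longest match has length 2, found at offsets 5, 7; take the smallest, offset 5.
next_char = character at position 7 + 2 = 9 -> 'f'

Best match: offset=5, length=2 (matching 'fa' starting at position 2)
LZ77 triple: (5, 2, 'f')


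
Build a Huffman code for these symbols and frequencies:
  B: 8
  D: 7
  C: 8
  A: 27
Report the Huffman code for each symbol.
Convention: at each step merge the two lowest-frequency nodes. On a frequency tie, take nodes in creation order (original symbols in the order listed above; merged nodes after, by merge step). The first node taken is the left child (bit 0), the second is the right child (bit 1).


Huffman tree construction:
Step 1: Merge D(7) + B(8) = 15
Step 2: Merge C(8) + (D+B)(15) = 23
Step 3: Merge (C+(D+B))(23) + A(27) = 50
Read each symbol's code off the tree from the root (left child = 0, right child = 1).

Codes:
  B: 011 (length 3)
  D: 010 (length 3)
  C: 00 (length 2)
  A: 1 (length 1)
Average code length: 88/50 = 1.7600 bits/symbol


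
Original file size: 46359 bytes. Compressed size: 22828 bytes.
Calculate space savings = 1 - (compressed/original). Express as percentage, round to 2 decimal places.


ratio = compressed/original = 22828/46359 = 0.492418
savings = 1 - ratio = 1 - 0.492418 = 0.507582
as a percentage: 0.507582 * 100 = 50.76%

Space savings = 1 - 22828/46359 = 50.76%


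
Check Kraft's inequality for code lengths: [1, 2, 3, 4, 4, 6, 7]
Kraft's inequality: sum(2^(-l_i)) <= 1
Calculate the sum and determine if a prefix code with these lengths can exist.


Sum = 2^(-1) + 2^(-2) + 2^(-3) + 2^(-4) + 2^(-4) + 2^(-6) + 2^(-7)
    = 0.5 + 0.25 + 0.125 + 0.0625 + 0.0625 + 0.015625 + 0.0078125
    = 131/128 = 1.0234375
Since 1.0234375 > 1, Kraft's inequality is NOT satisfied.
A prefix code with these lengths CANNOT exist.

Kraft sum = 1.0234375. Not satisfied.


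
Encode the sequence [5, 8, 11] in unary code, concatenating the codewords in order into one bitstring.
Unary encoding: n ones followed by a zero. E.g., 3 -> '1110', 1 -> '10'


Encode each number as n ones followed by a terminating 0:
  5 -> 111110 (6 bits)
  8 -> 111111110 (9 bits)
  11 -> 111111111110 (12 bits)
Total length = 6 + 9 + 12 = 27 bits.

Unary([5, 8, 11]) = 111110111111110111111111110 (27 bits)


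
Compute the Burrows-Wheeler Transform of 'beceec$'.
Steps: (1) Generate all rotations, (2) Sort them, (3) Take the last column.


Rotations (sorted):
  0: $beceec -> last char: c
  1: beceec$ -> last char: $
  2: c$becee -> last char: e
  3: ceec$be -> last char: e
  4: ec$bece -> last char: e
  5: eceec$b -> last char: b
  6: eec$bec -> last char: c


BWT = c$eeebc


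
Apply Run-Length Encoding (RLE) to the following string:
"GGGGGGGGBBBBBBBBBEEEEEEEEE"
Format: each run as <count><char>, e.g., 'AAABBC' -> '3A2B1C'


Scanning runs left to right:
  i=0: run of 'G' x 8 -> '8G'
  i=8: run of 'B' x 9 -> '9B'
  i=17: run of 'E' x 9 -> '9E'

RLE = 8G9B9E


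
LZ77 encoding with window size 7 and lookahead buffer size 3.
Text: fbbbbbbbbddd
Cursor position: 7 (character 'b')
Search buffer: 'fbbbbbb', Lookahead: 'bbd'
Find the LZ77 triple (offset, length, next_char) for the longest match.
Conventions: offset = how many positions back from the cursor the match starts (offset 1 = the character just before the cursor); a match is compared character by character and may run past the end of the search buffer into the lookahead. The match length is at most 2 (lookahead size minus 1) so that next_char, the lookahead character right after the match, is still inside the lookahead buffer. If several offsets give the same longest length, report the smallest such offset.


Try each offset into the search buffer:
  offset=1 (pos 6, char 'b'): match length 2
  offset=2 (pos 5, char 'b'): match length 2
  offset=3 (pos 4, char 'b'): match length 2
  offset=4 (pos 3, char 'b'): match length 2
  offset=5 (pos 2, char 'b'): match length 2
  offset=6 (pos 1, char 'b'): match length 2
  offset=7 (pos 0, char 'f'): match length 0
Longest match has length 2, found at offsets 1, 2, 3, 4, 5, 6; take the smallest, offset 1.
next_char = character at position 7 + 2 = 9 -> 'd'

Best match: offset=1, length=2 (matching 'bb' starting at position 6)
LZ77 triple: (1, 2, 'd')
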